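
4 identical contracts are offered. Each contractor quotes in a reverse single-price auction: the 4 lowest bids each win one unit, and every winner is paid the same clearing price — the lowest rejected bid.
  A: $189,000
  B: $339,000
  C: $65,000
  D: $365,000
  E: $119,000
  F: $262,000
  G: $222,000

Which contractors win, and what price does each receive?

C, E, A, G; each is paid $262,000

Bids ranked low→high: 65,000 (C), 119,000 (E), 189,000 (A), 222,000 (G), 262,000 (F), 339,000 (B), …
Lowest 4: C, E, A, G.
First losing bid is F's $262,000, which sets the uniform price.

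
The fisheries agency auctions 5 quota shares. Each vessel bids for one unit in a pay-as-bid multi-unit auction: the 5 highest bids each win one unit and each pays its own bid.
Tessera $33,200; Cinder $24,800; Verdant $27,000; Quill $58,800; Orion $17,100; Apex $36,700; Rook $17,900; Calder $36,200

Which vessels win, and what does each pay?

Sorting: 58,800 (Quill), 36,700 (Apex), 36,200 (Calder), 33,200 (Tessera), 27,000 (Verdant), 24,800 (Cinder), 17,900 (Rook), …
The 5 highest are Quill, Apex, Calder, Tessera, Verdant.
Each winner pays its own bid: Quill $58,800, Apex $36,700, Calder $36,200, Tessera $33,200, Verdant $27,000.

Quill $58,800, Apex $36,700, Calder $36,200, Tessera $33,200, Verdant $27,000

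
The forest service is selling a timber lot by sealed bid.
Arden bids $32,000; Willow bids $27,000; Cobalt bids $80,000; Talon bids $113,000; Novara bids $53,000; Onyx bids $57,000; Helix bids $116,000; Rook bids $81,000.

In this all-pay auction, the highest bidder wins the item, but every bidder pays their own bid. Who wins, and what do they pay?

Rule: the highest bidder wins the item, but every bidder pays their own bid.
Bids in order: 116,000 (Helix) > 113,000 (Talon) > 81,000 (Rook) > 80,000 (Cobalt) > 57,000 (Onyx) > 53,000 (Novara) > …
Helix is highest and takes the item; every bidder forfeits their bid.

Helix pays $116,000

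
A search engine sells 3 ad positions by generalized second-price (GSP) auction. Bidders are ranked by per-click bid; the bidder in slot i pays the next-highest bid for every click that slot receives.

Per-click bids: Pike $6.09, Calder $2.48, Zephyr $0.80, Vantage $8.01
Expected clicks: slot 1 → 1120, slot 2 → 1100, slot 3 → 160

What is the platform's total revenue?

Ranked by bid: $8.01 (Vantage) > $6.09 (Pike) > $2.48 (Calder) > $0.80 (Zephyr)
Slot 1: Vantage pays $6.09 × 1120 = $6820.80
Slot 2: Pike pays $2.48 × 1100 = $2728.00
Slot 3: Calder pays $0.80 × 160 = $128.00
Total = $9676.80

Total revenue: $9676.80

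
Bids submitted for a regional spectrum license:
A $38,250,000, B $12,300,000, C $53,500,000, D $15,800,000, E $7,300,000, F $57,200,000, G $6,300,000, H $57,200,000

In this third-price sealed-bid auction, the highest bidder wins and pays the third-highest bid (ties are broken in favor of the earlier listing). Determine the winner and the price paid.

F pays $53,500,000

Sorting bids: 57,200,000 (F) > 57,200,000 (H) > 53,500,000 (C) > 38,250,000 (A) > 15,800,000 (D) > 12,300,000 (B) > …
Tie at $57,200,000 → F wins by tie-break.
F is highest; pays the third-highest bid, $53,500,000.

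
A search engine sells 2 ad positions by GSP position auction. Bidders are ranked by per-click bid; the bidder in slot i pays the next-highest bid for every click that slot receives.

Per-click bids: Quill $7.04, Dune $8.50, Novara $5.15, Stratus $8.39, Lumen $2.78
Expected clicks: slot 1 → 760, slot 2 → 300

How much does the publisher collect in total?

Total revenue: $8488.40

Per-click bids in order: $8.50 (Dune) > $8.39 (Stratus) > $7.04 (Quill) > …
Slot 1: Dune pays $8.39 × 760 = $6376.40
Slot 2: Stratus pays $7.04 × 300 = $2112.00
Total = $8488.40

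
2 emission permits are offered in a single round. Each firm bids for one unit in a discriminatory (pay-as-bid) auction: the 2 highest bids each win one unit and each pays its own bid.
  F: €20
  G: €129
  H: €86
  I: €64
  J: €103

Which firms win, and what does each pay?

G €129, J €103

Bids ranked high→low: 129 (G), 103 (J), 86 (H), 64 (I), …
The 2 highest are G, J.
Each winner pays its own bid: G €129, J €103.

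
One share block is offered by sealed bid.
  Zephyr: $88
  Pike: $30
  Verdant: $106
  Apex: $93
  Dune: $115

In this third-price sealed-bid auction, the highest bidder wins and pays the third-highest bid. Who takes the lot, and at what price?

Dune pays $93

Bids in order: 115 (Dune) > 106 (Verdant) > 93 (Apex) > 88 (Zephyr) > 30 (Pike)
Dune wins; payment is bid #3 in the ranking = $93.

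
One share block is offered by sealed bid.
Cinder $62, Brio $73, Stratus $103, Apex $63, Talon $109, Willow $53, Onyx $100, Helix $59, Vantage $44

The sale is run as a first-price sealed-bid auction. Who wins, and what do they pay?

Talon pays $109

Rule: the highest bidder wins and pays their own bid.
Bids in order: 109 (Talon) > 103 (Stratus) > 100 (Onyx) > 73 (Brio) > 63 (Apex) > 62 (Cinder) > …
Talon has the highest bid and pays exactly that: $109.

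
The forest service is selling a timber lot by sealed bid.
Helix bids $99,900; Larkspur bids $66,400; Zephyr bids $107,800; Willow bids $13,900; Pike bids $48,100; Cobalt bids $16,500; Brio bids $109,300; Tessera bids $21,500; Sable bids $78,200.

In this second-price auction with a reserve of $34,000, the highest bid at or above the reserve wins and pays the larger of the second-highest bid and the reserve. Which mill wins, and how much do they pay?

Brio pays $107,800

Second-price auction with a reserve of $34,000: the highest bid at or above the reserve wins and pays the larger of the second-highest bid and the reserve.
Bids in order: 109,300 (Brio) > 107,800 (Zephyr) > 99,900 (Helix) > 78,200 (Sable) > 66,400 (Larkspur) > 48,100 (Pike) > …
Brio has the top bid at or above the reserve ($109,300).
max(second-highest $107,800, reserve $34,000) = $107,800; the reserve does not bind.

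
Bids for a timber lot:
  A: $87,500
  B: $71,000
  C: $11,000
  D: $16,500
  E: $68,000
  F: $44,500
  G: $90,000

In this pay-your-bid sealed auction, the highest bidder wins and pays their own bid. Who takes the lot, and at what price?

G pays $90,000

Bids in order: 90,000 (G) > 87,500 (A) > 71,000 (B) > 68,000 (E) > 44,500 (F) > 16,500 (D) > …
G has the highest bid and pays exactly that: $90,000.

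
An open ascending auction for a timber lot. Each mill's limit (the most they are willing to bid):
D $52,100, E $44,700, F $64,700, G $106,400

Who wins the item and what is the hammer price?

G wins at $64,700

Rule: the price rises until one bidder remains; the winner pays the price at which the last rival dropped out.
Limits ranked: 106,400 (G) > 64,700 (F) > 52,100 (D) > 44,700 (E)
Once the price passes $64,700, only G is left; the hammer falls at F's limit of $64,700.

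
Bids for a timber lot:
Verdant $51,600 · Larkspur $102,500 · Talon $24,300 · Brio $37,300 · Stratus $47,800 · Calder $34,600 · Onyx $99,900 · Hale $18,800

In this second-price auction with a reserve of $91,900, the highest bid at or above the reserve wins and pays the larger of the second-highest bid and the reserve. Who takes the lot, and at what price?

Rule: the highest bid at or above the reserve wins and pays the larger of the second-highest bid and the reserve.
Sorting bids: 102,500 (Larkspur) > 99,900 (Onyx) > 51,600 (Verdant) > 47,800 (Stratus) > 37,300 (Brio) > 34,600 (Calder) > …
Larkspur has the top bid at or above the reserve ($102,500).
Second-highest bid $99,900 exceeds the reserve $91,900 → payment $99,900.

Larkspur pays $99,900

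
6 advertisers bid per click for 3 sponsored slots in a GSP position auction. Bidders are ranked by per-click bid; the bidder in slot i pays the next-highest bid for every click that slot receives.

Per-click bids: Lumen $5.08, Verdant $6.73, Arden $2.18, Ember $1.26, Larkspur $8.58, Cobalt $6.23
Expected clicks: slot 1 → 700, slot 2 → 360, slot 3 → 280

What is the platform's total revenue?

Total revenue: $8376.20

Ranked by bid: $8.58 (Larkspur) > $6.73 (Verdant) > $6.23 (Cobalt) > $5.08 (Lumen) > …
Slot 1: Larkspur pays $6.73 × 700 = $4711.00
Slot 2: Verdant pays $6.23 × 360 = $2242.80
Slot 3: Cobalt pays $5.08 × 280 = $1422.40
Total = $8376.20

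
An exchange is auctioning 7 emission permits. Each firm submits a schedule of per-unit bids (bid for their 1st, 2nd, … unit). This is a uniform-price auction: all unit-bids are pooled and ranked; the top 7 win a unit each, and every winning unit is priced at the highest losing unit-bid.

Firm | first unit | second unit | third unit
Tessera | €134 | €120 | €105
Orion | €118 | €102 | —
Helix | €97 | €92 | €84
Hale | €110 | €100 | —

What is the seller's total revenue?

Total revenue: €679

All unit-bids, highest first — top 7: 134 (Tessera-1), 120 (Tessera-2), 118 (Orion-1), 110 (Hale-1), 105 (Tessera-3), 102 (Orion-2), 100 (Hale-2)
The (k+1)-th unit-bid is €97.
Allocation: Hale 2, Orion 2, Tessera 3. Every unit priced at €97.
Revenue = 7 × 97 = €679.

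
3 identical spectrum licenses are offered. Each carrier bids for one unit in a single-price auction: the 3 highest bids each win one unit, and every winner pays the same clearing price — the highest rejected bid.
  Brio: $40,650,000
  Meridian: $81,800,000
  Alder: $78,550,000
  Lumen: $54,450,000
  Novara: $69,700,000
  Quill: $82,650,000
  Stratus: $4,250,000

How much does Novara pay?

Novara pays $0

Bids ranked high→low: 82,650,000 (Quill), 81,800,000 (Meridian), 78,550,000 (Alder), 69,700,000 (Novara), 54,450,000 (Lumen), …
Winners (3 units): Quill, Meridian, Alder.
Highest unsuccessful bid: $69,700,000 → clearing price.
Novara does not win → pays $0.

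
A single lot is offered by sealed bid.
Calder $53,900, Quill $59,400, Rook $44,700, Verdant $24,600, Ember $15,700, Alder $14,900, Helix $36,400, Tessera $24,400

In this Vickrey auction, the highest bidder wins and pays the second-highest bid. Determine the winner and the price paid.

Quill pays $53,900

Sorting bids: 59,400 (Quill) > 53,900 (Calder) > 44,700 (Rook) > 36,400 (Helix) > 24,600 (Verdant) > 24,400 (Tessera) > …
Quill is highest; pays the second-highest bid, $53,900.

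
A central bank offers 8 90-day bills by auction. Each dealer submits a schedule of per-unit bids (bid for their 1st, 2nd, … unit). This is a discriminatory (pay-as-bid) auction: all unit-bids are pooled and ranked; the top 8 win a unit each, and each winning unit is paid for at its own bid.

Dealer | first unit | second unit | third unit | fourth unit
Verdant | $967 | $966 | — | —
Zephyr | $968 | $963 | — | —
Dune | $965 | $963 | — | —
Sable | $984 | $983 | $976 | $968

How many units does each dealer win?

All unit-bids, highest first — top 8: 984 (Sable-1), 983 (Sable-2), 976 (Sable-3), 968 (Zephyr-1), 968 (Sable-4), 967 (Verdant-1), 966 (Verdant-2), 965 (Dune-1)
Next rejected bid: $963 (not a price — pay-as-bid).
Allocation: Dune 1, Sable 4, Verdant 2, Zephyr 1.

Dune 1, Sable 4, Verdant 2, Zephyr 1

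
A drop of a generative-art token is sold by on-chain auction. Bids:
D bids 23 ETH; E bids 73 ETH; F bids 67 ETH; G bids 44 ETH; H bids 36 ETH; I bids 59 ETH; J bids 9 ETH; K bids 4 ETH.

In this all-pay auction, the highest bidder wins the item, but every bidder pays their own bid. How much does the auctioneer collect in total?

Rule: the highest bidder wins the item, but every bidder pays their own bid.
Sorting bids: 73 (E) > 67 (F) > 59 (I) > 44 (G) > 36 (H) > 23 (D) > …
Every bidder forfeits their bid regardless of winning.
Revenue = 23 + 73 + 67 + 44 + 36 + 59 + 9 + 4 = 315 ETH.

Total revenue: 315 ETH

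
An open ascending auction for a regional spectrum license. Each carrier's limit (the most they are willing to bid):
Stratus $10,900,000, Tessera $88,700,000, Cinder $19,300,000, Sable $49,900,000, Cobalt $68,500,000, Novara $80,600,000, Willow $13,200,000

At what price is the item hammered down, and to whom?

Tessera wins at $80,600,000

Ascending (English) auction: the price rises until one bidder remains; the winner pays the price at which the last rival dropped out.
Limits in order: 88,700,000 (Tessera) > 80,600,000 (Novara) > 68,500,000 (Cobalt) > 49,900,000 (Sable) > 19,300,000 (Cinder) > 13,200,000 (Willow) > …
Bidding ends when Novara exits at $80,600,000; Tessera takes it.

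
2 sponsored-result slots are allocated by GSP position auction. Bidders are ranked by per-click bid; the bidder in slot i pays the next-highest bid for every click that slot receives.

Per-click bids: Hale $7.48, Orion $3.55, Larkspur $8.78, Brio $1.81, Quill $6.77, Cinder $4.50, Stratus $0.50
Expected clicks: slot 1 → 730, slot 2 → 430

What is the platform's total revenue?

Total revenue: $8371.50

Sorting advertisers: $8.78 (Larkspur) > $7.48 (Hale) > $6.77 (Quill) > …
Slot 1: Larkspur pays $7.48 × 730 = $5460.40
Slot 2: Hale pays $6.77 × 430 = $2911.10
Total = $8371.50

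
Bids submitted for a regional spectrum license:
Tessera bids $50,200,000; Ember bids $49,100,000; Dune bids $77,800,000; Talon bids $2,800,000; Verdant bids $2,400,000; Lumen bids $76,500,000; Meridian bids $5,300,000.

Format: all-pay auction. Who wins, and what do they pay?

Bids in order: 77,800,000 (Dune) > 76,500,000 (Lumen) > 50,200,000 (Tessera) > 49,100,000 (Ember) > 5,300,000 (Meridian) > 2,800,000 (Talon) > …
Dune wins with the top bid; all bids are sunk regardless.

Dune pays $77,800,000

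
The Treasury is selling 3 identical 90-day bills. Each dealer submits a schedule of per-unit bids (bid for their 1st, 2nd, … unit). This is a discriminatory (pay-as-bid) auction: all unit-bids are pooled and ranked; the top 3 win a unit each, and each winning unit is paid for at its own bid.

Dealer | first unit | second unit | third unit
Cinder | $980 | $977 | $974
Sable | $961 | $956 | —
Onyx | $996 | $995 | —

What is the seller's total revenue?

Pooled unit-bids ranked (top 3): 996 (Onyx-1), 995 (Onyx-2), 980 (Cinder-1)
Next rejected bid: $977 (not a price — pay-as-bid).
Each winning unit pays its own bid.
Revenue = 996 + 995 + 980 = $2,971.

Total revenue: $2,971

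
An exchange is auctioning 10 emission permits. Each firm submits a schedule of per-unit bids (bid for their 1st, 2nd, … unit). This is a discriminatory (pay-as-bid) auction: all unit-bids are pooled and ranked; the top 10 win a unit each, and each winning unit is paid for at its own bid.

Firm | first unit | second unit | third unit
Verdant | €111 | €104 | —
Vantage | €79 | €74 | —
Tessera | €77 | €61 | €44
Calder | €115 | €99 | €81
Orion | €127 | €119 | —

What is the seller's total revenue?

Pooled unit-bids ranked (top 10): 127 (Orion-1), 119 (Orion-2), 115 (Calder-1), 111 (Verdant-1), 104 (Verdant-2), 99 (Calder-2), 81 (Calder-3), 79 (Vantage-1), 77 (Tessera-1), 74 (Vantage-2)
Next rejected bid: €61 (not a price — pay-as-bid).
Each winning unit pays its own bid.
Revenue = 127 + 119 + 115 + 111 + 104 + 99 + 81 + 79 + 77 + 74 = €986.

Total revenue: €986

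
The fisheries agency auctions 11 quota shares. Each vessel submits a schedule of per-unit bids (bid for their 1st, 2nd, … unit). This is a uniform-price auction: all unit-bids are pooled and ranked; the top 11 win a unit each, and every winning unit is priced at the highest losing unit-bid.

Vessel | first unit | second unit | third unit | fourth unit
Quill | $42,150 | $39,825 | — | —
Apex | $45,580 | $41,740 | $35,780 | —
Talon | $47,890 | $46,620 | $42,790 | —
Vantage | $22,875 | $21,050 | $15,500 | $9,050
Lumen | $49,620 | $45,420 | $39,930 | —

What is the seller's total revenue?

Total revenue: $251,625

All unit-bids, highest first — top 11: 49,620 (Lumen-1), 47,890 (Talon-1), 46,620 (Talon-2), 45,580 (Apex-1), 45,420 (Lumen-2), 42,790 (Talon-3), 42,150 (Quill-1), 41,740 (Apex-2), 39,930 (Lumen-3), 39,825 (Quill-2), 35,780 (Apex-3)
First bid not allocated: $22,875.
Allocation: Apex 3, Lumen 3, Quill 2, Talon 3. Every unit priced at $22,875.
Revenue = 11 × 22,875 = $251,625.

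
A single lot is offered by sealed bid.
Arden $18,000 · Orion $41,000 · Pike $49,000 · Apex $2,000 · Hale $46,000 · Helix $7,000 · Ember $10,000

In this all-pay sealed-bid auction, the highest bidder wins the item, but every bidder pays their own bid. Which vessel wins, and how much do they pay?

Bids in order: 49,000 (Pike) > 46,000 (Hale) > 41,000 (Orion) > 18,000 (Arden) > 10,000 (Ember) > 7,000 (Helix) > …
Pike is highest and takes the item; every bidder forfeits their bid.

Pike pays $49,000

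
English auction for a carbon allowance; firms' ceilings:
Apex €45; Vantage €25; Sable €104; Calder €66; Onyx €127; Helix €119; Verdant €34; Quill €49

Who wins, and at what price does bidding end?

Onyx wins at €119

Rule: the price rises until one bidder remains; the winner pays the price at which the last rival dropped out.
Sorting limits: 127 (Onyx) > 119 (Helix) > 104 (Sable) > 66 (Calder) > 49 (Quill) > 45 (Apex) > …
Bidding ends when Helix exits at €119; Onyx takes it.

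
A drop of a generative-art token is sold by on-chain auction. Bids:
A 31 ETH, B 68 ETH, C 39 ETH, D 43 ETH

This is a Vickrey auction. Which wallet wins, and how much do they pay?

B pays 43 ETH

Bids ranked: 68 (B) > 43 (D) > 39 (C) > 31 (A)
B is highest; pays the second-highest bid, 43 ETH.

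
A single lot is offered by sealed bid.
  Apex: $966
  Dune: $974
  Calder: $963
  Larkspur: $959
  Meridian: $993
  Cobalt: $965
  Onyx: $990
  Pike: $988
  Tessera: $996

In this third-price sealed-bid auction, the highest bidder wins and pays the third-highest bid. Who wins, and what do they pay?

Tessera pays $990

Bids ranked: 996 (Tessera) > 993 (Meridian) > 990 (Onyx) > 988 (Pike) > 974 (Dune) > 966 (Apex) > …
Tessera wins; payment is bid #3 in the ranking = $990.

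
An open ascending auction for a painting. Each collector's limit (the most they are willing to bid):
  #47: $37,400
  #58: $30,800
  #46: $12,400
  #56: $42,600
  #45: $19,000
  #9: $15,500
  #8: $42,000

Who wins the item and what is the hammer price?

Rule: the price rises until one bidder remains; the winner pays the price at which the last rival dropped out.
Limits ranked: 42,600 (#56) > 42,000 (#8) > 37,400 (#47) > 30,800 (#58) > 19,000 (#45) > 15,500 (#9) > …
Once the price passes $42,000, only #56 is left; the hammer falls at #8's limit of $42,000.

#56 wins at $42,000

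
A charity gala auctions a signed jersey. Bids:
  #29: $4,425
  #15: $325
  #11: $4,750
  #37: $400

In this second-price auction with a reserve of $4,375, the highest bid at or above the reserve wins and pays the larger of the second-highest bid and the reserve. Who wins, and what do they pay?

Bids in order: 4,750 (#11) > 4,425 (#29) > 400 (#37) > 325 (#15)
Highest eligible bid: #11 at $4,750.
Second-highest bid $4,425 exceeds the reserve $4,375 → payment $4,425.

#11 pays $4,425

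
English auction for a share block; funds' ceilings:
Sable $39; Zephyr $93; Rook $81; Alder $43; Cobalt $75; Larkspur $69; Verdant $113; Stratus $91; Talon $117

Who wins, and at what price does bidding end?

Ascending (English) auction: the price rises until one bidder remains; the winner pays the price at which the last rival dropped out.
Limits ranked: 117 (Talon) > 113 (Verdant) > 93 (Zephyr) > 91 (Stratus) > 81 (Rook) > 75 (Cobalt) > …
Verdant is the last rival to drop out, at $113; Talon remains and wins at that price.

Talon wins at $113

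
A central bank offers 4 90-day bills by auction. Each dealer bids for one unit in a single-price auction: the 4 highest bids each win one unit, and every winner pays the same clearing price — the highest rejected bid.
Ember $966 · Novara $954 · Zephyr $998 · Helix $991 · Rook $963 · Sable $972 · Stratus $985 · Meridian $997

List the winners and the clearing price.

Bids ranked high→low: 998 (Zephyr), 997 (Meridian), 991 (Helix), 985 (Stratus), 972 (Sable), 966 (Ember), …
Winners (4 units): Zephyr, Meridian, Helix, Stratus.
Highest unsuccessful bid: $972 → clearing price.

Zephyr, Meridian, Helix, Stratus; each pays $972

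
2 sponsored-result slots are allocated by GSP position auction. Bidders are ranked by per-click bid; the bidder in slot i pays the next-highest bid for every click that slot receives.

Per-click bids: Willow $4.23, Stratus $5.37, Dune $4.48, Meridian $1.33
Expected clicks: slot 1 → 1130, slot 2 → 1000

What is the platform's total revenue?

Total revenue: $9292.40

Per-click bids in order: $5.37 (Stratus) > $4.48 (Dune) > $4.23 (Willow) > …
Slot 1: Stratus pays $4.48 × 1130 = $5062.40
Slot 2: Dune pays $4.23 × 1000 = $4230.00
Total = $9292.40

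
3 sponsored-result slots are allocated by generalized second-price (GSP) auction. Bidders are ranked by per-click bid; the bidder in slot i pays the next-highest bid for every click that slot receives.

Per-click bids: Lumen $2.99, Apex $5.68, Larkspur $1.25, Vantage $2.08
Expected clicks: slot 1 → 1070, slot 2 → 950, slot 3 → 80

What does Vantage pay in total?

Sorting advertisers: $5.68 (Apex) > $2.99 (Lumen) > $2.08 (Vantage) > $1.25 (Larkspur)
Vantage holds slot 3 → pays next bid $1.25 × 80 clicks = $100.00.

Vantage pays $100.00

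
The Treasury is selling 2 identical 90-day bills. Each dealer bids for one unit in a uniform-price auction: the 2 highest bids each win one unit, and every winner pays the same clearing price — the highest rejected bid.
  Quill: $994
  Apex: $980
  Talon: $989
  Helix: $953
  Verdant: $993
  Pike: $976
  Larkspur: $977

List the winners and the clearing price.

Quill, Verdant; each pays $989

Sorting: 994 (Quill), 993 (Verdant), 989 (Talon), 980 (Apex), …
Top 2: Quill, Verdant.
First losing bid is Talon's $989, which sets the uniform price.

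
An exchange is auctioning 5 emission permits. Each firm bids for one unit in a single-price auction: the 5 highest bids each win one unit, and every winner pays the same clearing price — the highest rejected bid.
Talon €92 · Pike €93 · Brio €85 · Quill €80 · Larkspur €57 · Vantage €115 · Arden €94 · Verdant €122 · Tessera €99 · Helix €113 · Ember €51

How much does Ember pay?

Ember pays €0

Sorting: 122 (Verdant), 115 (Vantage), 113 (Helix), 99 (Tessera), 94 (Arden), 93 (Pike), 92 (Talon), …
Top 5: Verdant, Vantage, Helix, Tessera, Arden.
Highest unsuccessful bid: €93 → clearing price.
Ember does not win → pays €0.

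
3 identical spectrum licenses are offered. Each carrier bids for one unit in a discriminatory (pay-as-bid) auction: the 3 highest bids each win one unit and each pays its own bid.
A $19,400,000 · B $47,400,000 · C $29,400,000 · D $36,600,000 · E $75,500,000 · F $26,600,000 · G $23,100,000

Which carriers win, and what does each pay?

Ordering the bids: 75,500,000 (E), 47,400,000 (B), 36,600,000 (D), 29,400,000 (C), 26,600,000 (F), …
Winners (3 units): E, B, D.
Each winner pays its own bid: E $75,500,000, B $47,400,000, D $36,600,000.

E $75,500,000, B $47,400,000, D $36,600,000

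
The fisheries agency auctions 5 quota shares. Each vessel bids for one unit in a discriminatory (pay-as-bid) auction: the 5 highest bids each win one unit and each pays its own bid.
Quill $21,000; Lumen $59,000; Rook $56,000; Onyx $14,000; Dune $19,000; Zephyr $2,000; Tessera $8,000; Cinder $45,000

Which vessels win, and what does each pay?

Lumen $59,000, Rook $56,000, Cinder $45,000, Quill $21,000, Dune $19,000

Bids ranked high→low: 59,000 (Lumen), 56,000 (Rook), 45,000 (Cinder), 21,000 (Quill), 19,000 (Dune), 14,000 (Onyx), 8,000 (Tessera), …
Winners (5 units): Lumen, Rook, Cinder, Quill, Dune.
Each winner pays its own bid: Lumen $59,000, Rook $56,000, Cinder $45,000, Quill $21,000, Dune $19,000.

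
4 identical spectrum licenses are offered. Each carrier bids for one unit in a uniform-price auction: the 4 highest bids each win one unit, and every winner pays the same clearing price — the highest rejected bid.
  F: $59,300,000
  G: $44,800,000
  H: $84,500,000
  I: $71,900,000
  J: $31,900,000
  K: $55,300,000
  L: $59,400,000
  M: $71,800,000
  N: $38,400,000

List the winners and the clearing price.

Sorting: 84,500,000 (H), 71,900,000 (I), 71,800,000 (M), 59,400,000 (L), 59,300,000 (F), 55,300,000 (K), …
Top 4: H, I, M, L.
Highest unsuccessful bid: $59,300,000 → clearing price.

H, I, M, L; each pays $59,300,000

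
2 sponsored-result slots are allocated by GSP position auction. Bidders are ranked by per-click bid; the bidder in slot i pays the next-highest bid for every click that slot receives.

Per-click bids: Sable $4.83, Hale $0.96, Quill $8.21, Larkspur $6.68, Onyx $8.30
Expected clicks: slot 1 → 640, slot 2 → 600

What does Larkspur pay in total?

Larkspur pays $0.00

Per-click bids in order: $8.30 (Onyx) > $8.21 (Quill) > $6.68 (Larkspur) > …
Larkspur ranks below slot 2 → no slot, pays nothing.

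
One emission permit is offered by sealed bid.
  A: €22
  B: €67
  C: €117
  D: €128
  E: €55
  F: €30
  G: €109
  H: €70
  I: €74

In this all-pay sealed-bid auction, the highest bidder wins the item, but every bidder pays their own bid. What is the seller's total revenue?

Total revenue: €672

All-pay sealed-bid auction: the highest bidder wins the item, but every bidder pays their own bid.
Bids in order: 128 (D) > 117 (C) > 109 (G) > 74 (I) > 70 (H) > 67 (B) > …
D wins with the top bid; all bids are sunk regardless.
Every bidder forfeits their bid regardless of winning.
Revenue = 22 + 67 + 117 + 128 + 55 + 30 + 109 + 70 + 74 = €672.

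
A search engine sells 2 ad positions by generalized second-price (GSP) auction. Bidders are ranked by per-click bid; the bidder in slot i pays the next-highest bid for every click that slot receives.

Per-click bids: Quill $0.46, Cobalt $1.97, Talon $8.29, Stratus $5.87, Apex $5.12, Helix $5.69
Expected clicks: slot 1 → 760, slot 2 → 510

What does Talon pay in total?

Per-click bids in order: $8.29 (Talon) > $5.87 (Stratus) > $5.69 (Helix) > …
Talon holds slot 1 → pays next bid $5.87 × 760 clicks = $4461.20.

Talon pays $4461.20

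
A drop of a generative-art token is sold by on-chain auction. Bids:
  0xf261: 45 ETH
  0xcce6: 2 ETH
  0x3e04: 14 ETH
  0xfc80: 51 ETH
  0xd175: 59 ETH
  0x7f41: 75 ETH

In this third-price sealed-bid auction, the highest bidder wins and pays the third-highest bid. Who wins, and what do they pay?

0x7f41 pays 51 ETH

Bids in order: 75 (0x7f41) > 59 (0xd175) > 51 (0xfc80) > 45 (0xf261) > 14 (0x3e04) > 2 (0xcce6)
0x7f41 is highest; pays the third-highest bid, 51 ETH.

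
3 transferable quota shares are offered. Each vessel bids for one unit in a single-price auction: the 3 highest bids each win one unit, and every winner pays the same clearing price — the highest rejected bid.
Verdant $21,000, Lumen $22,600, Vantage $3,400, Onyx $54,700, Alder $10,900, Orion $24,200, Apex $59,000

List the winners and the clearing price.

Apex, Onyx, Orion; each pays $22,600

Sorting: 59,000 (Apex), 54,700 (Onyx), 24,200 (Orion), 22,600 (Lumen), 21,000 (Verdant), …
Winners (3 units): Apex, Onyx, Orion.
Highest unsuccessful bid: $22,600 → clearing price.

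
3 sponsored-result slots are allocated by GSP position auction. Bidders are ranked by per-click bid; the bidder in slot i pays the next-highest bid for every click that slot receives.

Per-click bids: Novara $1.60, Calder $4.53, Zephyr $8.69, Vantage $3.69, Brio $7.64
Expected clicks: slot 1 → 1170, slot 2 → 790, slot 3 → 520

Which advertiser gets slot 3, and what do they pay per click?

Calder; $3.69 per click

Ranked by bid: $8.69 (Zephyr) > $7.64 (Brio) > $4.53 (Calder) > $3.69 (Vantage) > …
Slot 3 goes to the third-ranked bidder, Calder, who pays the next bid down: $3.69/click.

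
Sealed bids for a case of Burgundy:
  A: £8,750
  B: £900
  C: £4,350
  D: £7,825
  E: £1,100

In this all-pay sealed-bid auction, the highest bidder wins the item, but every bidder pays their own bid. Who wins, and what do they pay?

Bids in order: 8,750 (A) > 7,825 (D) > 4,350 (C) > 1,100 (E) > 900 (B)
A wins with the top bid; all bids are sunk regardless.

A pays £8,750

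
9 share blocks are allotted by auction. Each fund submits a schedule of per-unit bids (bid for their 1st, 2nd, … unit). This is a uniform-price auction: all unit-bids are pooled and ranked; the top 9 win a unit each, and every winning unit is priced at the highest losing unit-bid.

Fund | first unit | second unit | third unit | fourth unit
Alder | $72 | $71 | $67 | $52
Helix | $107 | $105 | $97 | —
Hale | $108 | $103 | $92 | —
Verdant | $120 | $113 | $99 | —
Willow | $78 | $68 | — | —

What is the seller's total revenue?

Total revenue: $702

All unit-bids, highest first — top 9: 120 (Verdant-1), 113 (Verdant-2), 108 (Hale-1), 107 (Helix-1), 105 (Helix-2), 103 (Hale-2), 99 (Verdant-3), 97 (Helix-3), 92 (Hale-3)
The (k+1)-th unit-bid is $78.
Allocation: Hale 3, Helix 3, Verdant 3. Every unit priced at $78.
Revenue = 9 × 78 = $702.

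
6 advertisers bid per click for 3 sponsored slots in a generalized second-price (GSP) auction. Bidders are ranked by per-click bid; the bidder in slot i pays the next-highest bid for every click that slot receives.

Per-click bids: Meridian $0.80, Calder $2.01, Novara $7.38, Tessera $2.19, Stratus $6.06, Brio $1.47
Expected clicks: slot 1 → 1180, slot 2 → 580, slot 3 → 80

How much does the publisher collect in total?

Sorting advertisers: $7.38 (Novara) > $6.06 (Stratus) > $2.19 (Tessera) > $2.01 (Calder) > …
Slot 1: Novara pays $6.06 × 1180 = $7150.80
Slot 2: Stratus pays $2.19 × 580 = $1270.20
Slot 3: Tessera pays $2.01 × 80 = $160.80
Total = $8581.80

Total revenue: $8581.80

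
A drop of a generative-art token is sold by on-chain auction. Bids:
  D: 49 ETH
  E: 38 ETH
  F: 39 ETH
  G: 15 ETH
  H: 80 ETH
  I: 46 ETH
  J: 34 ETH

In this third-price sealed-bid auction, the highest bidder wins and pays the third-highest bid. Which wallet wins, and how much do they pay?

H pays 46 ETH

Sorting bids: 80 (H) > 49 (D) > 46 (I) > 39 (F) > 38 (E) > 34 (J) > …
H is highest; pays the third-highest bid, 46 ETH.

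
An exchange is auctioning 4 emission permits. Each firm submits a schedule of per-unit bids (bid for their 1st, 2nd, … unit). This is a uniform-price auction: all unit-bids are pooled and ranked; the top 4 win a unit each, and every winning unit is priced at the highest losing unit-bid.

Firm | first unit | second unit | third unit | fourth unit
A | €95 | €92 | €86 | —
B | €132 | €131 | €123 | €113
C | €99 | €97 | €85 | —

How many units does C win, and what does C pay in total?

All unit-bids, highest first — top 4: 132 (B-1), 131 (B-2), 123 (B-3), 113 (B-4)
Highest rejected unit-bid = €99.
C wins 0 unit(s) at €99 each.

C: 0 units, pays €0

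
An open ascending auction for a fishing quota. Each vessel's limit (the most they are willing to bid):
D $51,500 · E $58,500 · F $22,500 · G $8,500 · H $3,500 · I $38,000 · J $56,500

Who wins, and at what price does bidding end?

E wins at $56,500

Limits in order: 58,500 (E) > 56,500 (J) > 51,500 (D) > 38,000 (I) > 22,500 (F) > 8,500 (G) > …
Once the price passes $56,500, only E is left; the hammer falls at J's limit of $56,500.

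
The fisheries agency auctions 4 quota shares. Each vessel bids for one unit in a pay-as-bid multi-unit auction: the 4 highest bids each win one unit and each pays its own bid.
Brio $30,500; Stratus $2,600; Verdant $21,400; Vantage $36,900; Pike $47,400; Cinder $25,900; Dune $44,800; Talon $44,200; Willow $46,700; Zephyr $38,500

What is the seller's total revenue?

Total revenue: $183,100

Ordering the bids: 47,400 (Pike), 46,700 (Willow), 44,800 (Dune), 44,200 (Talon), 38,500 (Zephyr), 36,900 (Vantage), …
Winners (4 units): Pike, Willow, Dune, Talon.
Total revenue = 47,400 + 46,700 + 44,800 + 44,200 = $183,100.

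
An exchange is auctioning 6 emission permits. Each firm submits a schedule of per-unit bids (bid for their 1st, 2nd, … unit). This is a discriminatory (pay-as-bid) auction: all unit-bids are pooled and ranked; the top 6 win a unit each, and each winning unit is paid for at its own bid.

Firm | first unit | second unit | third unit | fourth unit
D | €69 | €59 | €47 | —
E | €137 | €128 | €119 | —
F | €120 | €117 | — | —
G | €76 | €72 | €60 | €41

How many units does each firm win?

E 3, F 2, G 1

Pooled unit-bids ranked (top 6): 137 (E-1), 128 (E-2), 120 (F-1), 119 (E-3), 117 (F-2), 76 (G-1)
Next rejected bid: €72 (not a price — pay-as-bid).
Allocation: E 3, F 2, G 1.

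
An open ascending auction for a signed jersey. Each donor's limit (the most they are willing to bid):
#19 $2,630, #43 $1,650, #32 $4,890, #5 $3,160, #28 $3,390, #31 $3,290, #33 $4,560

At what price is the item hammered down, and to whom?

Rule: the price rises until one bidder remains; the winner pays the price at which the last rival dropped out.
Limits in order: 4,890 (#32) > 4,560 (#33) > 3,390 (#28) > 3,290 (#31) > 3,160 (#5) > 2,630 (#19) > …
#33 is the last rival to drop out, at $4,560; #32 remains and wins at that price.

#32 wins at $4,560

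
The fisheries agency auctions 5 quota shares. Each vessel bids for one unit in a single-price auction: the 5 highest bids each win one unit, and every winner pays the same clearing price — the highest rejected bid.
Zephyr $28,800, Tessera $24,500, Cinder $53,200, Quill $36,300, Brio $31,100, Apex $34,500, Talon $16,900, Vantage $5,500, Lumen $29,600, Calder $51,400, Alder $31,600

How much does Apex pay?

Apex pays $31,100

Bids ranked high→low: 53,200 (Cinder), 51,400 (Calder), 36,300 (Quill), 34,500 (Apex), 31,600 (Alder), 31,100 (Brio), 29,600 (Lumen), …
Top 5: Cinder, Calder, Quill, Apex, Alder.
Clearing price = highest rejected bid = $31,100.
Apex wins → pays $31,100.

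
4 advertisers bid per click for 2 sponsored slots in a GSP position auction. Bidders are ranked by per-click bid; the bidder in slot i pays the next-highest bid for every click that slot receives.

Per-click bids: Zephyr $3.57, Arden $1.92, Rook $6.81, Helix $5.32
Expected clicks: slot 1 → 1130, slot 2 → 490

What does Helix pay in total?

Ranked by bid: $6.81 (Rook) > $5.32 (Helix) > $3.57 (Zephyr) > …
Helix holds slot 2 → pays next bid $3.57 × 490 clicks = $1749.30.

Helix pays $1749.30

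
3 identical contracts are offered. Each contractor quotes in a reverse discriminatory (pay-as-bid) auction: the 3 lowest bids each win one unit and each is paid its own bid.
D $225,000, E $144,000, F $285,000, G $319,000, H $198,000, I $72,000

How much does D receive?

D is paid $0

Sorting: 72,000 (I), 144,000 (E), 198,000 (H), 225,000 (D), 285,000 (F), …
The 3 lowest are I, E, H.
D does not win → $0.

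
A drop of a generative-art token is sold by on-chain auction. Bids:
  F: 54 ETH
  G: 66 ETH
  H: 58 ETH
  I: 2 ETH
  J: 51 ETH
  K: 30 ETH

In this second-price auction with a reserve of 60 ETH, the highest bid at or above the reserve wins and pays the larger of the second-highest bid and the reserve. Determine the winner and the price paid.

Second-price auction with a reserve of 60 ETH: the highest bid at or above the reserve wins and pays the larger of the second-highest bid and the reserve.
Sorting bids: 66 (G) > 58 (H) > 54 (F) > 51 (J) > 30 (K) > 2 (I)
Highest eligible bid: G at 66 ETH.
Second-highest bid 58 ETH is below the reserve 60 ETH, so the reserve binds → payment 60 ETH.

G pays 60 ETH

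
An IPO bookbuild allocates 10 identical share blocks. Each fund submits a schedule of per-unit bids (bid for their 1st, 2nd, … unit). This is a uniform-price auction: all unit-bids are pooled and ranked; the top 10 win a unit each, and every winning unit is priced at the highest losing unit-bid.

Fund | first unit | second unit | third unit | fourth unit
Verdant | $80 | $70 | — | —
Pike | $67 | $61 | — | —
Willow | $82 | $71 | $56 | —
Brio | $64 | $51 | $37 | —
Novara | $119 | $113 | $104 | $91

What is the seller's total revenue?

Total revenue: $610

All unit-bids, highest first — top 10: 119 (Novara-1), 113 (Novara-2), 104 (Novara-3), 91 (Novara-4), 82 (Willow-1), 80 (Verdant-1), 71 (Willow-2), 70 (Verdant-2), 67 (Pike-1), 64 (Brio-1)
First bid not allocated: $61.
Allocation: Brio 1, Novara 4, Pike 1, Verdant 2, Willow 2. Every unit priced at $61.
Revenue = 10 × 61 = $610.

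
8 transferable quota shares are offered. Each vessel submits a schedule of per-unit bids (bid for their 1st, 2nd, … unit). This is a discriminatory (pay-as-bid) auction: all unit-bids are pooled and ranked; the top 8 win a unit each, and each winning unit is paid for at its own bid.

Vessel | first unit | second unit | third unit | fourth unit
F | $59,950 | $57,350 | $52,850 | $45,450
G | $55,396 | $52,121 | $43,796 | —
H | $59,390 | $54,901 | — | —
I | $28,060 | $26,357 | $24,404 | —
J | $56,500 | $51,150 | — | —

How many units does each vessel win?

Pooled unit-bids ranked (top 8): 59,950 (F-1), 59,390 (H-1), 57,350 (F-2), 56,500 (J-1), 55,396 (G-1), 54,901 (H-2), 52,850 (F-3), 52,121 (G-2)
Next rejected bid: $51,150 (not a price — pay-as-bid).
Allocation: F 3, G 2, H 2, J 1.

F 3, G 2, H 2, J 1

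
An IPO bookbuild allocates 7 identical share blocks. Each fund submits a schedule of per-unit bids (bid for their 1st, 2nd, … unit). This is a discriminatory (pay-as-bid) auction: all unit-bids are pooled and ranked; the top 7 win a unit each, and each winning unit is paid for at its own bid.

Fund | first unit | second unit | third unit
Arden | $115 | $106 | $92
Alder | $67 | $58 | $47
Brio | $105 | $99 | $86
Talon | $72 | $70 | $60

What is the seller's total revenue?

Pooled unit-bids ranked (top 7): 115 (Arden-1), 106 (Arden-2), 105 (Brio-1), 99 (Brio-2), 92 (Arden-3), 86 (Brio-3), 72 (Talon-1)
Next rejected bid: $70 (not a price — pay-as-bid).
Each winning unit pays its own bid.
Revenue = 115 + 106 + 105 + 99 + 92 + 86 + 72 = $675.

Total revenue: $675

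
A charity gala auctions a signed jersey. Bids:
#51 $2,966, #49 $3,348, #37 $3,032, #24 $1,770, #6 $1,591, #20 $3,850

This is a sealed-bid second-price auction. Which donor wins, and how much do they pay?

Sealed-bid second-price auction: the highest bidder wins and pays the second-highest bid.
Sorting bids: 3,850 (#20) > 3,348 (#49) > 3,032 (#37) > 2,966 (#51) > 1,770 (#24) > 1,591 (#6)
Second-price: #20 pays #49's bid of $3,348.

#20 pays $3,348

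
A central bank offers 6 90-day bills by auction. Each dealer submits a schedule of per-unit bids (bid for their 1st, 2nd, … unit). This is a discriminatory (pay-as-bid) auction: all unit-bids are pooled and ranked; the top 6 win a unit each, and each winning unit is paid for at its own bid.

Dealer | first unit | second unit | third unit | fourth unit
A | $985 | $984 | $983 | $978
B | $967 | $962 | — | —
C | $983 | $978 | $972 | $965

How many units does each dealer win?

A 4, C 2

All unit-bids, highest first — top 6: 985 (A-1), 984 (A-2), 983 (A-3), 983 (C-1), 978 (A-4), 978 (C-2)
Next rejected bid: $972 (not a price — pay-as-bid).
Allocation: A 4, C 2.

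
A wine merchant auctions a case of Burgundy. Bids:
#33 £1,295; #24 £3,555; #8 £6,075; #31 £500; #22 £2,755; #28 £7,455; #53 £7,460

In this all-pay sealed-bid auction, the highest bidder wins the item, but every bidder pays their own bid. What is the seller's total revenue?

Sorting bids: 7,460 (#53) > 7,455 (#28) > 6,075 (#8) > 3,555 (#24) > 2,755 (#22) > 1,295 (#33) > …
Every bidder forfeits their bid regardless of winning.
Revenue = 1,295 + 3,555 + 6,075 + 500 + 2,755 + 7,455 + 7,460 = £29,095.

Total revenue: £29,095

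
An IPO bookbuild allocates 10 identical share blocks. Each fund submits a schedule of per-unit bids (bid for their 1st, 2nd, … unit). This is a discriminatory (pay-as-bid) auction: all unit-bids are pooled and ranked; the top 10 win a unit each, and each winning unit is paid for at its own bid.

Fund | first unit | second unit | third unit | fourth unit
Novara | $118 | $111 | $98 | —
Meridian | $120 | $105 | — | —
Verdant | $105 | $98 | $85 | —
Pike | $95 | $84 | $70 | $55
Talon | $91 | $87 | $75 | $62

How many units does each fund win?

Merging the schedules and taking the best 10: 120 (Meridian-1), 118 (Novara-1), 111 (Novara-2), 105 (Meridian-2), 105 (Verdant-1), 98 (Novara-3), 98 (Verdant-2), 95 (Pike-1), 91 (Talon-1), 87 (Talon-2)
Next rejected bid: $85 (not a price — pay-as-bid).
Allocation: Meridian 2, Novara 3, Pike 1, Talon 2, Verdant 2.

Meridian 2, Novara 3, Pike 1, Talon 2, Verdant 2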